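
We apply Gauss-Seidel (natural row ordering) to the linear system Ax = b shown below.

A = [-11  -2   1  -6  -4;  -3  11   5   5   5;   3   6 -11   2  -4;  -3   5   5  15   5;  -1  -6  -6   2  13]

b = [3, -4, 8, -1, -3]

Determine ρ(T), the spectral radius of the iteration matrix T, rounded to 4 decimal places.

0.9321

Write A = D+L+U with D = diag(-11, 11, -11, 15, 13).
T_GS = -(D+L)⁻¹U: row 0 first, T[0,2] = -(1)/(-11) = +0.0909; later rows by forward substitution.
  T[0,:] = [+0.0000  -0.1818  +0.0909  -0.5455  -0.3636]
  T[1,:] = [+0.0000  -0.0496  -0.4298  -0.6033  -0.5537]
  T[2,:] = [+0.0000  -0.0766  -0.2096  -0.2960  -0.7648]
  T[3,:] = [+0.0000  +0.0057  +0.2313  +0.1907  +0.0335]
  T[4,:] = [+0.0000  -0.0731  -0.3237  -0.4864  -0.6417]
|λ(T)| sorted: 0.9321, 0.2895, 0.0845, 0.0169, 0.0000.
ρ = 0.9321; 0.9321 < 1, so it converges for any x₀.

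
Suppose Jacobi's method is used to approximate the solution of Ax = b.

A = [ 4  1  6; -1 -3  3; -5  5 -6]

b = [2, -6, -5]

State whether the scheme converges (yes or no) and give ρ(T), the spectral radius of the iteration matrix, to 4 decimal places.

no, ρ = 1.5992

Write A = D+L+U with D = diag(4, -3, -6).
T_J = -D⁻¹(L+U): T[1,2] = -(3)/(-3) = +1.0000; T[1,1] = 0.
  T[0,:] = [+0.0000, -0.2500, -1.5000]
  T[1,:] = [-0.3333, +0.0000, +1.0000]
  T[2,:] = [-0.8333, +0.8333, +0.0000]
|λ(T)| sorted: 1.5992, 1.2982, 0.3011.
spectral radius ρ = 1.5992; 1.5992 > 1: divergent.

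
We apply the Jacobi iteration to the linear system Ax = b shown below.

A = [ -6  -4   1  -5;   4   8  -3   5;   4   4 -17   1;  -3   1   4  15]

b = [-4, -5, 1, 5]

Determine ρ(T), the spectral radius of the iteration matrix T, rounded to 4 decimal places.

0.5739

Split A = D + L + U, D = diag(-6, 8, -17, 15).
T_J = -D⁻¹(L+U): T[1,3] = -(5)/(8) = -0.6250; T[1,1] = 0.
  T[0,:] = [+0.0000, -0.6667, +0.1667, -0.8333]
  T[1,:] = [-0.5000, +0.0000, +0.3750, -0.6250]
  T[2,:] = [+0.2353, +0.2353, +0.0000, +0.0588]
  T[3,:] = [+0.2000, -0.0667, -0.2667, +0.0000]
eigenvalue magnitudes: 0.5739, 0.4864, 0.4864, 0.2695.
spectral radius ρ = 0.5739; 0.5739 < 1 ⇒ converges.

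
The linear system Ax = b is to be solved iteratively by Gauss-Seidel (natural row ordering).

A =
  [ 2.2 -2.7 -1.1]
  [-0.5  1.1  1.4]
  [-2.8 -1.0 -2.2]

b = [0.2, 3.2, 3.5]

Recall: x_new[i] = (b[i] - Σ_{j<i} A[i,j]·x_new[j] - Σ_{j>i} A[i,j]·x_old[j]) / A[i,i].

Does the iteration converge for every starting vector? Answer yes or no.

no

Let D = diag(2.2, 1.1, -2.2); L, U the strict triangles.
T_GS = -(D+L)⁻¹U: row 0 first, T[0,1] = -(-2.7)/(2.2) = +1.2273; later rows by forward substitution.
  T[0,:] = [+0.0000 +1.2273 +0.5000]
  T[1,:] = [+0.0000 +0.5579 -1.0455]
  T[2,:] = [+0.0000 -1.8156 -0.1612]
|roots of det(T-λI)|: 1.6222, 1.2255, 0.0000.
spectral radius ρ = 1.6222; 1.6222 > 1, so it fails to converge.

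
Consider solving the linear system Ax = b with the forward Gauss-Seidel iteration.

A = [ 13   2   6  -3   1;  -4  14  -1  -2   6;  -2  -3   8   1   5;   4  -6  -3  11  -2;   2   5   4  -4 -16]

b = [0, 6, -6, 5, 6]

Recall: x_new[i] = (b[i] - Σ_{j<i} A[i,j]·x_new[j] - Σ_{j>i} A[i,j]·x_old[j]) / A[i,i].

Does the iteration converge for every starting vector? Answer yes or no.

Let D = diag(13, 14, 8, 11, -16); L, U the strict triangles.
T_GS = -(D+L)⁻¹U: row 0 first, T[0,2] = -(6)/(13) = -0.4615; later rows by forward substitution.
  T[0,:] = [+0.0000  -0.1538  -0.4615  +0.2308  -0.0769]
  T[1,:] = [+0.0000  -0.0440  -0.0604  +0.2088  -0.4505]
  T[2,:] = [+0.0000  -0.0549  -0.1380  +0.0110  -0.8132]
  T[3,:] = [+0.0000  +0.0170  +0.0972  +0.0330  -0.2577]
  T[4,:] = [+0.0000  -0.0509  -0.1354  +0.0886  -0.2893]
|λ(T)| sorted: 0.5914, 0.1228, 0.1228, 0.0035, 0.0000.
ρ = 0.5914; 0.5914 < 1: convergent.

yes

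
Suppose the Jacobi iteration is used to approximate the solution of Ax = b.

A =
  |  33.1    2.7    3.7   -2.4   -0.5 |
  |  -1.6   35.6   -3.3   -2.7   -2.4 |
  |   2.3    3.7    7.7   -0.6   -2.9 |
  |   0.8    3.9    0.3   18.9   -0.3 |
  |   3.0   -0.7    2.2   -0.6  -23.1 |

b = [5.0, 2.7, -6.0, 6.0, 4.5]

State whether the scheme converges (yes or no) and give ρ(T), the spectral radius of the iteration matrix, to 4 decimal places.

A = D + L + U where D = diag(33.1, 35.6, 7.7, 18.9, -23.1).
Jacobi T = -D⁻¹(L+U): T[3,4] = -(-0.3)/(18.9) = +0.0159; T[3,3] = 0.
  T[0,:] = [+0.0000, -0.0816, -0.1118, +0.0725, +0.0151]
  T[1,:] = [+0.0449, +0.0000, +0.0927, +0.0758, +0.0674]
  T[2,:] = [-0.2987, -0.4805, +0.0000, +0.0779, +0.3766]
  T[3,:] = [-0.0423, -0.2063, -0.0159, +0.0000, +0.0159]
  T[4,:] = [+0.1299, -0.0303, +0.0952, -0.0260, +0.0000]
moduli |λ_i(T)| = 0.2457, 0.2017, 0.2017, 0.1025, 0.1025.
ρ(T) = max|λ| = 0.2457; 0.2457 < 1 ⇒ converges.

yes, ρ = 0.2457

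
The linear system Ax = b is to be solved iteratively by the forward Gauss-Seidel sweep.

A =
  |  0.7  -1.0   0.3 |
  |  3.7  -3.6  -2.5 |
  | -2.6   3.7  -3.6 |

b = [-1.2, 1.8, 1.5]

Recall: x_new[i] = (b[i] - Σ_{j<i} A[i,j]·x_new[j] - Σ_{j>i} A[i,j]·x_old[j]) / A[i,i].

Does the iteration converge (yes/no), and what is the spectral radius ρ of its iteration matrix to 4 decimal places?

Let D = diag(0.7, -3.6, -3.6); L, U the strict triangles.
GS T = -(D+L)⁻¹U: row 0 first, T[0,2] = -(0.3)/(0.7) = -0.4286; later rows by forward substitution.
  T[0,:] = [+0.0000 +1.4286 -0.4286]
  T[1,:] = [+0.0000 +1.4683 -1.1349]
  T[2,:] = [+0.0000 +0.4773 -0.8569]
|roots of det(T-λI)|: 1.2056, 0.5943, 0.0000.
ρ(T) = max|λ| = 1.2056; 1.2056 > 1, so it fails to converge.

no, ρ = 1.2056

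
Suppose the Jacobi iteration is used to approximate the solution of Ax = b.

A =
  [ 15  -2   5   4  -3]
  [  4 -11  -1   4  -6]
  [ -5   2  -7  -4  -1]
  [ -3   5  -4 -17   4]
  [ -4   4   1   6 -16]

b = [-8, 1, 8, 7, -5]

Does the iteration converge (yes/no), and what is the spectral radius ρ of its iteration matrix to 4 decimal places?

yes, ρ = 0.8598

Split A = D + L + U, D = diag(15, -11, -7, -17, -16).
Jacobi: T = -D⁻¹(L+U), T[2,0] = -(-5)/(-7) = -0.7143; T[2,2] = 0.
  T[0,:] = [+0.0000, +0.1333, -0.3333, -0.2667, +0.2000]
  T[1,:] = [+0.3636, +0.0000, -0.0909, +0.3636, -0.5455]
  T[2,:] = [-0.7143, +0.2857, +0.0000, -0.5714, -0.1429]
  T[3,:] = [-0.1765, +0.2941, -0.2353, +0.0000, +0.2353]
  T[4,:] = [-0.2500, +0.2500, +0.0625, +0.3750, +0.0000]
|λ(T)| sorted: 0.8598, 0.6041, 0.3887, 0.3887, 0.0290.
ρ(T) = max|λ| = 0.8598; 0.8598 < 1: convergent.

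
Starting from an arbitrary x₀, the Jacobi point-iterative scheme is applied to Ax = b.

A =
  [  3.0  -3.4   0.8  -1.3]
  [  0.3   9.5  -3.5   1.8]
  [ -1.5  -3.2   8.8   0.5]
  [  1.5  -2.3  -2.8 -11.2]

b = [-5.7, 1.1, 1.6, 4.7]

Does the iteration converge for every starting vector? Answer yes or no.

yes

Diagonal D = diag(3, 9.5, 8.8, -11.2); L, U strict lower/upper.
Jacobi T = -D⁻¹(L+U): T[1,3] = -(1.8)/(9.5) = -0.1895; T[1,1] = 0.
  T[0,:] = [+0.0000, +1.1333, -0.2667, +0.4333]
  T[1,:] = [-0.0316, +0.0000, +0.3684, -0.1895]
  T[2,:] = [+0.1705, +0.3636, +0.0000, -0.0568]
  T[3,:] = [+0.1339, -0.2054, -0.2500, +0.0000]
|eigenvalues of T|: 0.5128, 0.3337, 0.3337, 0.0229.
ρ = 0.5128; 0.5128 < 1: convergent.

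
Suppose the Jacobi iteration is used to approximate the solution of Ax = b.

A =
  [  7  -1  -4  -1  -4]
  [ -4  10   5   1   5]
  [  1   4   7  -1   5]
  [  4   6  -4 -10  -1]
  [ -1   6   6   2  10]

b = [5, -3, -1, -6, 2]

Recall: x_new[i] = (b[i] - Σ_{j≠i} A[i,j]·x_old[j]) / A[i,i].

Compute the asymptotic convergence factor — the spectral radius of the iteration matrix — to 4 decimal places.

1.2915

Split A = D + L + U, D = diag(7, 10, 7, -10, 10).
T_J = -D⁻¹(L+U): T[1,0] = -(-4)/(10) = +0.4000; T[1,1] = 0.
  T[0,:] = [+0.0000, +0.1429, +0.5714, +0.1429, +0.5714]
  T[1,:] = [+0.4000, +0.0000, -0.5000, -0.1000, -0.5000]
  T[2,:] = [-0.1429, -0.5714, +0.0000, +0.1429, -0.7143]
  T[3,:] = [+0.4000, +0.6000, -0.4000, +0.0000, -0.1000]
  T[4,:] = [+0.1000, -0.6000, -0.6000, -0.2000, +0.0000]
eigenvalue magnitudes: 1.2915, 0.5340, 0.3436, 0.3436, 0.3075.
ρ = 1.2915; 1.2915 > 1 ⇒ diverges.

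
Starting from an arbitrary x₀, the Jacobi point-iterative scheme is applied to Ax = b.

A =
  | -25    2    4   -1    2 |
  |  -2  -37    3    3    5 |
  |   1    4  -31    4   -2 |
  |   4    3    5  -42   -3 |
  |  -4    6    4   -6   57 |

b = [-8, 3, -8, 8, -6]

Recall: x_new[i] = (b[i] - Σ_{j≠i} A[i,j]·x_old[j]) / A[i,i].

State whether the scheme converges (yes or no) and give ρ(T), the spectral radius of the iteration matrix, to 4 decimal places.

A = D + L + U where D = diag(-25, -37, -31, -42, 57).
Jacobi: T = -D⁻¹(L+U), T[2,0] = -(1)/(-31) = +0.0323; T[2,2] = 0.
  T[0,:] = [+0.0000  +0.0800  +0.1600  -0.0400  +0.0800]
  T[1,:] = [-0.0541  +0.0000  +0.0811  +0.0811  +0.1351]
  T[2,:] = [+0.0323  +0.1290  +0.0000  +0.1290  -0.0645]
  T[3,:] = [+0.0952  +0.0714  +0.1190  +0.0000  -0.0714]
  T[4,:] = [+0.0702  -0.1053  -0.0702  +0.1053  +0.0000]
|λ(T)| sorted: 0.2261, 0.1630, 0.1630, 0.1343, 0.0373.
ρ = 0.2261; 0.2261 < 1 ⇒ converges.

yes, ρ = 0.2261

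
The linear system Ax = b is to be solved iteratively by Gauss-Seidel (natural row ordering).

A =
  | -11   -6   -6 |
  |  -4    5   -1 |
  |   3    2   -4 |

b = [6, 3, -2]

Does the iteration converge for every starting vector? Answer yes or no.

Write A = D+L+U with D = diag(-11, 5, -4).
T_GS = -(D+L)⁻¹U: row 0 first, T[0,2] = -(-6)/(-11) = -0.5455; later rows by forward substitution.
  T[0,:] = [+0.0000, -0.5455, -0.5455]
  T[1,:] = [+0.0000, -0.4364, -0.2364]
  T[2,:] = [+0.0000, -0.6273, -0.5273]
eigenvalue magnitudes: 0.8695, 0.0941, 0.0000.
ρ(T) = max|λ| = 0.8695; 0.8695 < 1: convergent.

yes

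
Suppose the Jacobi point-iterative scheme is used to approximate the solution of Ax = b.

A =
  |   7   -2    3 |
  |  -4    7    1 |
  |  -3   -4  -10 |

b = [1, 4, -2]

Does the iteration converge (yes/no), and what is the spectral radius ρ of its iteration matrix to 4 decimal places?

yes, ρ = 0.7101

A = D + L + U where D = diag(7, 7, -10).
Jacobi T = -D⁻¹(L+U): T[1,2] = -(1)/(7) = -0.1429; T[1,1] = 0.
  T[0,:] = [+0.0000  +0.2857  -0.4286]
  T[1,:] = [+0.5714  +0.0000  -0.1429]
  T[2,:] = [-0.3000  -0.4000  +0.0000]
moduli |λ_i(T)| = 0.7101, 0.3940, 0.3940.
ρ(T) = max|λ| = 0.7101; 0.7101 < 1: convergent.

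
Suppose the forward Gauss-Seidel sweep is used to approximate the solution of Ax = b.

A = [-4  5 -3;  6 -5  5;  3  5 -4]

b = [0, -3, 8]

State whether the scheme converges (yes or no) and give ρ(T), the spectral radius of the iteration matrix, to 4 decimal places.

Let D = diag(-4, -5, -4); L, U the strict triangles.
Gauss-Seidel: T = -(D+L)⁻¹U, row 0 first, T[0,2] = -(-3)/(-4) = -0.7500; later rows by forward substitution.
  T[0,:] = [+0.0000  +1.2500  -0.7500]
  T[1,:] = [+0.0000  +1.5000  +0.1000]
  T[2,:] = [+0.0000  +2.8125  -0.4375]
|roots of det(T-λI)|: 1.6357, 0.5732, 0.0000.
ρ(T) = max|λ| = 1.6357; 1.6357 > 1 ⇒ diverges.

no, ρ = 1.6357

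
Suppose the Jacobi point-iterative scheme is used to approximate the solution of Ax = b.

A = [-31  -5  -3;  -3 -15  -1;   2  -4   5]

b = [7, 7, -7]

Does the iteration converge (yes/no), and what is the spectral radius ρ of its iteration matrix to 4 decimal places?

Write A = D+L+U with D = diag(-31, -15, 5).
Jacobi: T = -D⁻¹(L+U), T[0,2] = -(-3)/(-31) = -0.0968; T[0,0] = 0.
  T[0,:] = [+0.0000  -0.1613  -0.0968]
  T[1,:] = [-0.2000  +0.0000  -0.0667]
  T[2,:] = [-0.4000  +0.8000  +0.0000]
|λ(T)| sorted: 0.2498, 0.2116, 0.2116.
ρ = 0.2498; 0.2498 < 1, so it converges for any x₀.

yes, ρ = 0.2498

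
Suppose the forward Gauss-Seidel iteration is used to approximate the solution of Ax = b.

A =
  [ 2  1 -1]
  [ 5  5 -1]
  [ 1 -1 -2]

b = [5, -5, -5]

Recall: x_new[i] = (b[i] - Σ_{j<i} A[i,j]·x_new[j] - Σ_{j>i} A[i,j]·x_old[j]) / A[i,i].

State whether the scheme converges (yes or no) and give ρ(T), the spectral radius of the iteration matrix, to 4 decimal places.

Split A = D + L + U, D = diag(2, 5, -2).
T_GS = -(D+L)⁻¹U: row 0 first, T[0,1] = -(1)/(2) = -0.5000; later rows by forward substitution.
  T[0,:] = [+0.0000  -0.5000  +0.5000]
  T[1,:] = [+0.0000  +0.5000  -0.3000]
  T[2,:] = [+0.0000  -0.5000  +0.4000]
|λ(T)| sorted: 0.8405, 0.0595, 0.0000.
spectral radius ρ = 0.8405; 0.8405 < 1: convergent.

yes, ρ = 0.8405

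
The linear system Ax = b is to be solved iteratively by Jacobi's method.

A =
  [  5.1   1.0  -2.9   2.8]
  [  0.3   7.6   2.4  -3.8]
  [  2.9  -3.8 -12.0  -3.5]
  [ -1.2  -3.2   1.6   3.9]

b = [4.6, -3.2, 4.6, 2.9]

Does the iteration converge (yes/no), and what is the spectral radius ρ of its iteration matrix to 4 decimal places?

Let D = diag(5.1, 7.6, -12, 3.9); L, U the strict triangles.
Jacobi: T = -D⁻¹(L+U), T[1,2] = -(2.4)/(7.6) = -0.3158; T[1,1] = 0.
  T[0,:] = [+0.0000, -0.1961, +0.5686, -0.5490]
  T[1,:] = [-0.0395, +0.0000, -0.3158, +0.5000]
  T[2,:] = [+0.2417, -0.3167, +0.0000, -0.2917]
  T[3,:] = [+0.3077, +0.8205, -0.4103, +0.0000]
eigenvalue magnitudes: 0.8687, 0.4956, 0.4956, 0.1002.
ρ(T) = max|λ| = 0.8687; 0.8687 < 1 ⇒ converges.

yes, ρ = 0.8687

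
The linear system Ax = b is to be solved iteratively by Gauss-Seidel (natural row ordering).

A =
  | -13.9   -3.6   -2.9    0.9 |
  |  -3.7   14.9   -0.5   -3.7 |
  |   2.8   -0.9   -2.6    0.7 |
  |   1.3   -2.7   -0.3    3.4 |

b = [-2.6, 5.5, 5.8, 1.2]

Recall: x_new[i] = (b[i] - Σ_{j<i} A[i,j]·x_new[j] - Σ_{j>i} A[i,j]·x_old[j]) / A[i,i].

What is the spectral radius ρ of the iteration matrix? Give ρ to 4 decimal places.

0.2940

Diagonal D = diag(-13.9, 14.9, -2.6, 3.4); L, U strict lower/upper.
T_GS = -(D+L)⁻¹U: row 0 first, T[0,1] = -(-3.6)/(-13.9) = -0.2590; later rows by forward substitution.
  T[0,:] = [+0.0000  -0.2590  -0.2086  +0.0647]
  T[1,:] = [+0.0000  -0.0643  -0.0183  +0.2644]
  T[2,:] = [+0.0000  -0.2567  -0.2184  +0.2474]
  T[3,:] = [+0.0000  +0.0253  +0.0460  +0.2070]
|roots of det(T-λI)|: 0.2940, 0.2315, 0.0131, 0.0000.
spectral radius ρ = 0.2940; 0.2940 < 1: convergent.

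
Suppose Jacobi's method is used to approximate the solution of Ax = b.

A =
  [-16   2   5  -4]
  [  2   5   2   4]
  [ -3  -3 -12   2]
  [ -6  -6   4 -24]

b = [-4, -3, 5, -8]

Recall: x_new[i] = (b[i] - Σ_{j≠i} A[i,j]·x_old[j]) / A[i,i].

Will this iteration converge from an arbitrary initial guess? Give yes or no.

yes

A = D + L + U where D = diag(-16, 5, -12, -24).
Jacobi T = -D⁻¹(L+U): T[3,0] = -(-6)/(-24) = -0.2500; T[3,3] = 0.
  T[0,:] = [+0.0000  +0.1250  +0.3125  -0.2500]
  T[1,:] = [-0.4000  +0.0000  -0.4000  -0.8000]
  T[2,:] = [-0.2500  -0.2500  +0.0000  +0.1667]
  T[3,:] = [-0.2500  -0.2500  +0.1667  +0.0000]
|λ(T)| sorted: 0.6503, 0.2830, 0.2830, 0.1667.
ρ = 0.6503; 0.6503 < 1: convergent.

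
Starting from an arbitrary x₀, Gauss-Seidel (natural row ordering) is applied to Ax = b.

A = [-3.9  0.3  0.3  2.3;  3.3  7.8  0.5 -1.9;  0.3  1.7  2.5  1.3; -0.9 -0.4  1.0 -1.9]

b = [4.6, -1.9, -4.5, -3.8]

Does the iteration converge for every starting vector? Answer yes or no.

A = D + L + U where D = diag(-3.9, 7.8, 2.5, -1.9).
GS T = -(D+L)⁻¹U: row 0 first, T[0,1] = -(0.3)/(-3.9) = +0.0769; later rows by forward substitution.
  T[0,:] = [+0.0000  +0.0769  +0.0769  +0.5897]
  T[1,:] = [+0.0000  -0.0325  -0.0966  -0.0059]
  T[2,:] = [+0.0000  +0.0129  +0.0565  -0.5867]
  T[3,:] = [+0.0000  -0.0228  +0.0136  -0.5869]
moduli |λ_i(T)| = 0.5783, 0.0458, 0.0458, 0.0000.
ρ = 0.5783; 0.5783 < 1 ⇒ converges.

yes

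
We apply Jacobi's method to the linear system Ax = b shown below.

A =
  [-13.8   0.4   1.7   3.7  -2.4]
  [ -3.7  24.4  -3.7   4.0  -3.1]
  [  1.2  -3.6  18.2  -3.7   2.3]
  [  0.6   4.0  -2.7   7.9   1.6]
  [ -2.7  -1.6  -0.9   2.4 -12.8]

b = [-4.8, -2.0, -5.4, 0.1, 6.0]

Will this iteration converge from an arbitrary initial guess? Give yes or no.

Diagonal D = diag(-13.8, 24.4, 18.2, 7.9, -12.8); L, U strict lower/upper.
T_J = -D⁻¹(L+U): T[4,1] = -(-1.6)/(-12.8) = -0.1250; T[4,4] = 0.
  T[0,:] = [+0.0000 +0.0290 +0.1232 +0.2681 -0.1739]
  T[1,:] = [+0.1516 +0.0000 +0.1516 -0.1639 +0.1270]
  T[2,:] = [-0.0659 +0.1978 +0.0000 +0.2033 -0.1264]
  T[3,:] = [-0.0759 -0.5063 +0.3418 +0.0000 -0.2025]
  T[4,:] = [-0.2109 -0.1250 -0.0703 +0.1875 +0.0000]
eigenvalue magnitudes: 0.5440, 0.2953, 0.2429, 0.2429, 0.0787.
spectral radius ρ = 0.5440; 0.5440 < 1, so it converges for any x₀.

yes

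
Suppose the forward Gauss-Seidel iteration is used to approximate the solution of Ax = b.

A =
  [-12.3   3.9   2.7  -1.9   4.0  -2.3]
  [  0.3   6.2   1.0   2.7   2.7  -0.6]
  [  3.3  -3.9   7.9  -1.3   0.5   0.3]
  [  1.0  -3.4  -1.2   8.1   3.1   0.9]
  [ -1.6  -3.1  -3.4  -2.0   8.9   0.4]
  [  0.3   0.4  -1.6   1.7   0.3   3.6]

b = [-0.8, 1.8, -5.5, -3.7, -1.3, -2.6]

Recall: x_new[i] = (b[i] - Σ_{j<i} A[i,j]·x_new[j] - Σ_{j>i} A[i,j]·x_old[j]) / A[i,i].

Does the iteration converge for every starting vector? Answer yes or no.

yes

Diagonal D = diag(-12.3, 6.2, 7.9, 8.1, 8.9, 3.6); L, U strict lower/upper.
GS T = -(D+L)⁻¹U: row 0 first, T[0,1] = -(3.9)/(-12.3) = +0.3171; later rows by forward substitution.
  T[0,:] = [+0.0000 +0.3171 +0.2195 -0.1545 +0.3252 -0.1870]
  T[1,:] = [+0.0000 -0.0153 -0.1719 -0.4280 -0.4512 +0.1058]
  T[2,:] = [+0.0000 -0.1400 -0.1766 +0.0178 -0.4219 +0.0924]
  T[3,:] = [+0.0000 -0.0663 -0.1254 -0.1580 -0.6748 -0.0299]
  T[4,:] = [+0.0000 -0.0167 -0.1161 -0.2056 -0.4115 -0.0131]
  T[5,:] = [+0.0000 -0.0542 -0.0088 +0.1601 +0.1885 +0.0601]
|λ(T)| sorted: 0.8232, 0.1691, 0.0867, 0.0867, 0.0115, 0.0000.
ρ = 0.8232; 0.8232 < 1 ⇒ converges.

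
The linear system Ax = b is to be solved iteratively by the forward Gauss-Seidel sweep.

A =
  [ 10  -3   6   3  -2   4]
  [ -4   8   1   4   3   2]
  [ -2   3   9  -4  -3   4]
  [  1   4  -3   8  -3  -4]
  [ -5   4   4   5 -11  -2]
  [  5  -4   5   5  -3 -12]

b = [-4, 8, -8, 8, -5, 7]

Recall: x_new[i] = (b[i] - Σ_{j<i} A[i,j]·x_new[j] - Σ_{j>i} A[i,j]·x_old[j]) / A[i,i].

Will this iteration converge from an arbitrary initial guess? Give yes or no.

no

A = D + L + U where D = diag(10, 8, 9, 8, -11, -12).
Gauss-Seidel: T = -(D+L)⁻¹U, row 0 first, T[0,3] = -(3)/(10) = -0.3000; later rows by forward substitution.
  T[0,:] = [+0.0000 +0.3000 -0.6000 -0.3000 +0.2000 -0.4000]
  T[1,:] = [+0.0000 +0.1500 -0.4250 -0.6500 -0.2750 -0.4500]
  T[2,:] = [+0.0000 +0.0167 +0.0083 +0.5944 +0.4694 -0.3833]
  T[3,:] = [+0.0000 -0.1063 +0.2906 +0.5854 +0.6635 +0.6313]
  T[4,:] = [+0.0000 -0.1241 +0.2533 +0.3823 +0.2814 -0.0161]
  T[5,:] = [+0.0000 +0.0687 -0.0471 +0.4877 +0.5767 +0.0907]
moduli |λ_i(T)| = 1.4620, 0.4610, 0.1764, 0.1764, 0.0226, 0.0000.
ρ = 1.4620; 1.4620 > 1 ⇒ diverges.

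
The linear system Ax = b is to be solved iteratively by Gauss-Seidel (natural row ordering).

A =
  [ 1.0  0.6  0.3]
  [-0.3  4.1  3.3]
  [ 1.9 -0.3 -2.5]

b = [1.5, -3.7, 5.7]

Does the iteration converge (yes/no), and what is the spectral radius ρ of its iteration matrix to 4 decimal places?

yes, ρ = 0.6983

Diagonal D = diag(1, 4.1, -2.5); L, U strict lower/upper.
GS T = -(D+L)⁻¹U: row 0 first, T[0,1] = -(0.6)/(1) = -0.6000; later rows by forward substitution.
  T[0,:] = [+0.0000, -0.6000, -0.3000]
  T[1,:] = [+0.0000, -0.0439, -0.8268]
  T[2,:] = [+0.0000, -0.4507, -0.1288]
eigenvalue magnitudes: 0.6983, 0.5256, 0.0000.
spectral radius ρ = 0.6983; 0.6983 < 1, so it converges for any x₀.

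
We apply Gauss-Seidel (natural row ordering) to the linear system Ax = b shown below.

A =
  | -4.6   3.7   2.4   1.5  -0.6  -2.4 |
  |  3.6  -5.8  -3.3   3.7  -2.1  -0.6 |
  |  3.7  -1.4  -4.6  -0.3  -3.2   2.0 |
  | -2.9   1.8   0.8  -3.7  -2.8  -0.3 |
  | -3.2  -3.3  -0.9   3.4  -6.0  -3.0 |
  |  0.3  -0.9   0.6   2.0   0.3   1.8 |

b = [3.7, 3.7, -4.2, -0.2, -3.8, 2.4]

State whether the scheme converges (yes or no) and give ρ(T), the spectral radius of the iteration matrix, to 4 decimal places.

Split A = D + L + U, D = diag(-4.6, -5.8, -4.6, -3.7, -6, 1.8).
Gauss-Seidel: T = -(D+L)⁻¹U, row 0 first, T[0,1] = -(3.7)/(-4.6) = +0.8043; later rows by forward substitution.
  T[0,:] = [+0.0000  +0.8043  +0.5217  +0.3261  -0.1304  -0.5217]
  T[1,:] = [+0.0000  +0.4993  -0.2451  +0.8403  -0.4430  -0.4273]
  T[2,:] = [+0.0000  +0.4950  +0.4943  -0.0587  -0.6657  +0.1452]
  T[3,:] = [+0.0000  -0.2805  -0.4213  +0.1405  -1.0140  +0.1514]
  T[4,:] = [+0.0000  -0.9368  -0.4563  -0.5477  -0.1615  +0.0773]
  T[5,:] = [+0.0000  +0.4184  +0.1699  +0.3205  +1.1757  -0.3561]
|eigenvalues of T|: 1.1982, 0.6367, 0.6286, 0.6286, 0.0062, 0.0000.
ρ = 1.1982; 1.1982 > 1, so it fails to converge.

no, ρ = 1.1982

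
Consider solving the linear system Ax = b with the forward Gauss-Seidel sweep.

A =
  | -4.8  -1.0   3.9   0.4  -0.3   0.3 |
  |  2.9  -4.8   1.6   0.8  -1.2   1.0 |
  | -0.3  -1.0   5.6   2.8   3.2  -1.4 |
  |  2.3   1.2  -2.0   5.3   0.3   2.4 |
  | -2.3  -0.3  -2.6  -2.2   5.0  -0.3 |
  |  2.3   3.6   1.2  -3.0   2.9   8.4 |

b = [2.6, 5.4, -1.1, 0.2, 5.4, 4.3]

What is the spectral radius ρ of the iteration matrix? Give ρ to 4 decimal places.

0.8597

Diagonal D = diag(-4.8, -4.8, 5.6, 5.3, 5, 8.4); L, U strict lower/upper.
T_GS = -(D+L)⁻¹U: row 0 first, T[0,5] = -(0.3)/(-4.8) = +0.0625; later rows by forward substitution.
  T[0,:] = [+0.0000 -0.2083 +0.8125 +0.0833 -0.0625 +0.0625]
  T[1,:] = [+0.0000 -0.1259 +0.8242 +0.2170 -0.2878 +0.2461]
  T[2,:] = [+0.0000 -0.0336 +0.1907 -0.4568 -0.6262 +0.2973]
  T[3,:] = [+0.0000 +0.1062 -0.4672 -0.2577 -0.2006 -0.4235]
  T[4,:] = [+0.0000 -0.0741 +0.3168 -0.2995 -0.4599 +0.0718]
  T[5,:] = [+0.0000 +0.1793 -0.8792 -0.0392 +0.3170 -0.3411]
|eigenvalues of T|: 0.8597, 0.5102, 0.5102, 0.0869, 0.0017, 0.0000.
ρ = 0.8597; 0.8597 < 1: convergent.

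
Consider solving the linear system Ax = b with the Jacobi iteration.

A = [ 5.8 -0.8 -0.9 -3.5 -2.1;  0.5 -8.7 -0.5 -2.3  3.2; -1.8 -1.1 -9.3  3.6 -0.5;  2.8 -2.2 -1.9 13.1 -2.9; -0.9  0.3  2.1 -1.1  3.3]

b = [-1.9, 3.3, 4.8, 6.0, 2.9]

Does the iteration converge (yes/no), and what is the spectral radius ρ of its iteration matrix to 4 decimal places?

yes, ρ = 0.5368

Split A = D + L + U, D = diag(5.8, -8.7, -9.3, 13.1, 3.3).
Jacobi T = -D⁻¹(L+U): T[3,1] = -(-2.2)/(13.1) = +0.1679; T[3,3] = 0.
  T[0,:] = [+0.0000, +0.1379, +0.1552, +0.6034, +0.3621]
  T[1,:] = [+0.0575, +0.0000, -0.0575, -0.2644, +0.3678]
  T[2,:] = [-0.1935, -0.1183, +0.0000, +0.3871, -0.0538]
  T[3,:] = [-0.2137, +0.1679, +0.1450, +0.0000, +0.2214]
  T[4,:] = [+0.2727, -0.0909, -0.6364, +0.3333, +0.0000]
eigenvalue magnitudes: 0.5368, 0.3978, 0.3978, 0.3697, 0.3697.
spectral radius ρ = 0.5368; 0.5368 < 1 ⇒ converges.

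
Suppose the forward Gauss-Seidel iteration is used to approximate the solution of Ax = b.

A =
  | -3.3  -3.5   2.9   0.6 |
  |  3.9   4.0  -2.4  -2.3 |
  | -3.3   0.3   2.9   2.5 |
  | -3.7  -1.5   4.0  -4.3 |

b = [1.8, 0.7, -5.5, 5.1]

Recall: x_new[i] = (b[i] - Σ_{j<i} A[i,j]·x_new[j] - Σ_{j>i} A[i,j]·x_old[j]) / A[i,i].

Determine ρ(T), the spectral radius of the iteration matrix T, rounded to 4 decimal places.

1.4132

Write A = D+L+U with D = diag(-3.3, 4, 2.9, -4.3).
GS T = -(D+L)⁻¹U: row 0 first, T[0,1] = -(-3.5)/(-3.3) = -1.0606; later rows by forward substitution.
  T[0,:] = [+0.0000, -1.0606, +0.8788, +0.1818]
  T[1,:] = [+0.0000, +1.0341, -0.2568, +0.3977]
  T[2,:] = [+0.0000, -1.3139, +1.0266, -0.6963]
  T[3,:] = [+0.0000, -0.6703, +0.2884, -0.9429]
eigenvalue magnitudes: 1.4132, 0.7442, 0.4488, 0.0000.
ρ = 1.4132; 1.4132 > 1: divergent.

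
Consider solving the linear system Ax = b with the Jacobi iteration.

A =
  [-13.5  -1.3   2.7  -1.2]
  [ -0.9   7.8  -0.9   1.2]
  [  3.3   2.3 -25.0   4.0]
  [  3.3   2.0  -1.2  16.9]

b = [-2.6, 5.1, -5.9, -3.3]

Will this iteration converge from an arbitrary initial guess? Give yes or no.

Let D = diag(-13.5, 7.8, -25, 16.9); L, U the strict triangles.
T_J = -D⁻¹(L+U): T[3,0] = -(3.3)/(16.9) = -0.1953; T[3,3] = 0.
  T[0,:] = [+0.0000, -0.0963, +0.2000, -0.0889]
  T[1,:] = [+0.1154, +0.0000, +0.1154, -0.1538]
  T[2,:] = [+0.1320, +0.0920, +0.0000, +0.1600]
  T[3,:] = [-0.1953, -0.1183, +0.0710, +0.0000]
eigenvalue magnitudes: 0.3295, 0.1758, 0.1758, 0.0154.
ρ = 0.3295; 0.3295 < 1: convergent.

yes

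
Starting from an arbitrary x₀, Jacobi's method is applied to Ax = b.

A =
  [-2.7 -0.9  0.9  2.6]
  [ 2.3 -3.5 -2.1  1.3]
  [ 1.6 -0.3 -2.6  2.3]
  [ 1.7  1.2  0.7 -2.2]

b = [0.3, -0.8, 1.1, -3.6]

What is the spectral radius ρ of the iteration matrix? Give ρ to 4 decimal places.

Let D = diag(-2.7, -3.5, -2.6, -2.2); L, U the strict triangles.
Jacobi T = -D⁻¹(L+U): T[3,2] = -(0.7)/(-2.2) = +0.3182; T[3,3] = 0.
  T[0,:] = [+0.0000 -0.3333 +0.3333 +0.9630]
  T[1,:] = [+0.6571 +0.0000 -0.6000 +0.3714]
  T[2,:] = [+0.6154 -0.1154 +0.0000 +0.8846]
  T[3,:] = [+0.7727 +0.5455 +0.3182 +0.0000]
eigenvalue magnitudes: 1.2727, 0.8041, 0.5432, 0.0746.
ρ(T) = max|λ| = 1.2727; 1.2727 > 1: divergent.

1.2727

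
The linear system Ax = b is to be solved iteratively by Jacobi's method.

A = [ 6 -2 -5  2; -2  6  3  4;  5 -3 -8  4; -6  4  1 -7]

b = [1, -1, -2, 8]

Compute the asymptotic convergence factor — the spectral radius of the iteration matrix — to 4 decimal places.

1.1807

A = D + L + U where D = diag(6, 6, -8, -7).
Jacobi T = -D⁻¹(L+U): T[1,3] = -(4)/(6) = -0.6667; T[1,1] = 0.
  T[0,:] = [+0.0000, +0.3333, +0.8333, -0.3333]
  T[1,:] = [+0.3333, +0.0000, -0.5000, -0.6667]
  T[2,:] = [+0.6250, -0.3750, +0.0000, +0.5000]
  T[3,:] = [-0.8571, +0.5714, +0.1429, +0.0000]
moduli |λ_i(T)| = 1.1807, 0.5120, 0.5060, 0.5060.
ρ(T) = max|λ| = 1.1807; 1.1807 > 1: divergent.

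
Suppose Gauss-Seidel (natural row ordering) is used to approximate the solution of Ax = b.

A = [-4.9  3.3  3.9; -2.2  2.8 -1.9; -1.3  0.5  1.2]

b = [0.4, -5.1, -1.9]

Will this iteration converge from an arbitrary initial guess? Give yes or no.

Split A = D + L + U, D = diag(-4.9, 2.8, 1.2).
GS T = -(D+L)⁻¹U: row 0 first, T[0,2] = -(3.9)/(-4.9) = +0.7959; later rows by forward substitution.
  T[0,:] = [+0.0000  +0.6735  +0.7959]
  T[1,:] = [+0.0000  +0.5292  +1.3039]
  T[2,:] = [+0.0000  +0.5091  +0.3189]
eigenvalue magnitudes: 1.2456, 0.3975, 0.0000.
ρ(T) = max|λ| = 1.2456; 1.2456 > 1: divergent.

no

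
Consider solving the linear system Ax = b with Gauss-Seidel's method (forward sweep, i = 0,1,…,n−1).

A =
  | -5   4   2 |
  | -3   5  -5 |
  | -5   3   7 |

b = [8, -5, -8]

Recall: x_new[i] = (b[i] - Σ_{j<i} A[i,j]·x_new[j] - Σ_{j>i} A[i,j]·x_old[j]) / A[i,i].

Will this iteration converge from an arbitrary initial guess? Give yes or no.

Split A = D + L + U, D = diag(-5, 5, 7).
T_GS = -(D+L)⁻¹U: row 0 first, T[0,1] = -(4)/(-5) = +0.8000; later rows by forward substitution.
  T[0,:] = [+0.0000, +0.8000, +0.4000]
  T[1,:] = [+0.0000, +0.4800, +1.2400]
  T[2,:] = [+0.0000, +0.3657, -0.2457]
|eigenvalues of T|: 0.8821, 0.6478, 0.0000.
spectral radius ρ = 0.8821; 0.8821 < 1 ⇒ converges.

yes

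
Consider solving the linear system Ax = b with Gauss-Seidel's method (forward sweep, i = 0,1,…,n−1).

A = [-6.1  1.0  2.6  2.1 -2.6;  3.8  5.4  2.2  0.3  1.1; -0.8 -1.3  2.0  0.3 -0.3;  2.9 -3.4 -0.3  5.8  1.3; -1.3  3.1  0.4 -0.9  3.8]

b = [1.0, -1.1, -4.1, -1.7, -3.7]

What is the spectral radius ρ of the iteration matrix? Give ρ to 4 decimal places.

0.8538

Diagonal D = diag(-6.1, 5.4, 2, 5.8, 3.8); L, U strict lower/upper.
T_GS = -(D+L)⁻¹U: row 0 first, T[0,1] = -(1)/(-6.1) = +0.1639; later rows by forward substitution.
  T[0,:] = [+0.0000  +0.1639  +0.4262  +0.3443  -0.4262]
  T[1,:] = [+0.0000  -0.1154  -0.7073  -0.2978  +0.0962]
  T[2,:] = [+0.0000  -0.0094  -0.2893  -0.2059  +0.0421]
  T[3,:] = [+0.0000  -0.1501  -0.6427  -0.3574  +0.0476]
  T[4,:] = [+0.0000  +0.1156  +0.6011  +0.2978  -0.2175]
eigenvalue magnitudes: 0.8538, 0.1508, 0.0772, 0.0772, 0.0000.
ρ(T) = max|λ| = 0.8538; 0.8538 < 1: convergent.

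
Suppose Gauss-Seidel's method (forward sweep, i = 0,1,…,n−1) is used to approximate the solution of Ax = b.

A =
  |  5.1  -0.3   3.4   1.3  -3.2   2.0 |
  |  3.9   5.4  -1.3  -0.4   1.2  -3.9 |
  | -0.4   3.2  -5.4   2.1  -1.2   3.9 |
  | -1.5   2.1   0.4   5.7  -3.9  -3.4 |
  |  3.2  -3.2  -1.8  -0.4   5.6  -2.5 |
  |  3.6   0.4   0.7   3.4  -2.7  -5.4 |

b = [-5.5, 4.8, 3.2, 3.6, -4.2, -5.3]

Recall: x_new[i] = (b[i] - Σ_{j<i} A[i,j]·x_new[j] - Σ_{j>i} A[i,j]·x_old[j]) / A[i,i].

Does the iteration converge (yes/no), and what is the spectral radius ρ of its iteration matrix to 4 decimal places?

no, ρ = 1.6063

A = D + L + U where D = diag(5.1, 5.4, -5.4, 5.7, 5.6, -5.4).
Gauss-Seidel: T = -(D+L)⁻¹U, row 0 first, T[0,1] = -(-0.3)/(5.1) = +0.0588; later rows by forward substitution.
  T[0,:] = [+0.0000, +0.0588, -0.6667, -0.2549, +0.6275, -0.3922]
  T[1,:] = [+0.0000, -0.0425, +0.7222, +0.2582, -0.6754, +1.0054]
  T[2,:] = [+0.0000, -0.0295, +0.4774, +0.5608, -0.6689, +1.3471]
  T[3,:] = [+0.0000, +0.0332, -0.4750, -0.2015, +1.1451, +0.0283]
  T[4,:] = [+0.0000, -0.0650, +0.9132, +0.4590, -0.8777, +1.6801]
  T[5,:] = [+0.0000, +0.0857, -1.0847, -0.4345, +1.4414, -0.8345]
|λ(T)| sorted: 1.6063, 0.5667, 0.4644, 0.2176, 0.0122, 0.0000.
ρ = 1.6063; 1.6063 > 1: divergent.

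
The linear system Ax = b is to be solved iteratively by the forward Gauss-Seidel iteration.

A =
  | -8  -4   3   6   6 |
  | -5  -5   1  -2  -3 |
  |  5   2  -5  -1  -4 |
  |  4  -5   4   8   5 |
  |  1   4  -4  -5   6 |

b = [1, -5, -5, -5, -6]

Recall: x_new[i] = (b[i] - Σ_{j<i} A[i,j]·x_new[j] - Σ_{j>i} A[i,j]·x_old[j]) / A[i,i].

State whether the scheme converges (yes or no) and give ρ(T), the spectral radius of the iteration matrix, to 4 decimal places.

A = D + L + U where D = diag(-8, -5, -5, 8, 6).
T_GS = -(D+L)⁻¹U: row 0 first, T[0,2] = -(3)/(-8) = +0.3750; later rows by forward substitution.
  T[0,:] = [+0.0000  -0.5000  +0.3750  +0.7500  +0.7500]
  T[1,:] = [+0.0000  +0.5000  -0.1750  -1.1500  -1.3500]
  T[2,:] = [+0.0000  -0.3000  +0.3050  +0.0900  -0.5900]
  T[3,:] = [+0.0000  +0.7125  -0.4494  -1.1387  -1.5488]
  T[4,:] = [+0.0000  +0.1437  -0.1170  -0.2473  -0.9090]
|λ(T)| sorted: 1.2138, 0.2351, 0.2351, 0.0310, 0.0000.
ρ = 1.2138; 1.2138 > 1 ⇒ diverges.

no, ρ = 1.2138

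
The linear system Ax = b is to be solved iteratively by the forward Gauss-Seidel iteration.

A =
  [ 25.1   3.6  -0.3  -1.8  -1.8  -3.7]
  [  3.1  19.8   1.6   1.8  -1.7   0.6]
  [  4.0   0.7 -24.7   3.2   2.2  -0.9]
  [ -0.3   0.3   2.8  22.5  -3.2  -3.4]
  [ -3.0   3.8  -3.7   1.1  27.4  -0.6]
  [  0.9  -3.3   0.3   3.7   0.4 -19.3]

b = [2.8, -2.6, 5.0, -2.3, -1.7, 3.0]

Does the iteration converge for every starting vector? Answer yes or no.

Let D = diag(25.1, 19.8, -24.7, 22.5, 27.4, -19.3); L, U the strict triangles.
GS T = -(D+L)⁻¹U: row 0 first, T[0,1] = -(3.6)/(25.1) = -0.1434; later rows by forward substitution.
  T[0,:] = [+0.0000, -0.1434, +0.0120, +0.0717, +0.0717, +0.1474]
  T[1,:] = [+0.0000, +0.0225, -0.0827, -0.1021, +0.0746, -0.0534]
  T[2,:] = [+0.0000, -0.0226, -0.0004, +0.1383, +0.1028, -0.0141]
  T[3,:] = [+0.0000, +0.0006, +0.0013, -0.0149, +0.1294, +0.1555]
  T[4,:] = [+0.0000, -0.0219, +0.0127, +0.0413, +0.0062, +0.0373]
  T[5,:] = [+0.0000, -0.0112, +0.0152, +0.0210, +0.0171, +0.0464]
|roots of det(T-λI)|: 0.1660, 0.0595, 0.0595, 0.0532, 0.0070, 0.0000.
spectral radius ρ = 0.1660; 0.1660 < 1: convergent.

yes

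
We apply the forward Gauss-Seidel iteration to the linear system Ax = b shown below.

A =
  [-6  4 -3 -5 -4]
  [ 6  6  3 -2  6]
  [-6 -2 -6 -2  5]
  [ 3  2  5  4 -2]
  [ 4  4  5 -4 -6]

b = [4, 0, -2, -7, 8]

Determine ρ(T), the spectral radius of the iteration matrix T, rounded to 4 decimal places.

Write A = D+L+U with D = diag(-6, 6, -6, 4, -6).
T_GS = -(D+L)⁻¹U: row 0 first, T[0,4] = -(-4)/(-6) = -0.6667; later rows by forward substitution.
  T[0,:] = [+0.0000  +0.6667  -0.5000  -0.8333  -0.6667]
  T[1,:] = [+0.0000  -0.6667  +0.0000  +1.1667  -0.3333]
  T[2,:] = [+0.0000  -0.4444  +0.5000  +0.1111  +1.6111]
  T[3,:] = [+0.0000  +0.3889  -0.2500  -0.0972  -0.8472]
  T[4,:] = [+0.0000  -0.6296  +0.2500  +0.3796  +1.2407]
|roots of det(T-λI)|: 1.6594, 0.9486, 0.1534, 0.1534, 0.0000.
ρ(T) = max|λ| = 1.6594; 1.6594 > 1: divergent.

1.6594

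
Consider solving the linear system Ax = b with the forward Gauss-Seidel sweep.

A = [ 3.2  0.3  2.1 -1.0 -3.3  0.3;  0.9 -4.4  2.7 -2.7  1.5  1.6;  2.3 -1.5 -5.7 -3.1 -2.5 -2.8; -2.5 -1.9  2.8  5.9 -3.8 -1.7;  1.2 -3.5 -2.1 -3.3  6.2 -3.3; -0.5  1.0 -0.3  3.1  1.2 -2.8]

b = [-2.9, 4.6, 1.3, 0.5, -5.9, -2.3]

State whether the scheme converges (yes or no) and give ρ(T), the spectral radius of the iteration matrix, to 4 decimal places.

no, ρ = 1.6935

Let D = diag(3.2, -4.4, -5.7, 5.9, 6.2, -2.8); L, U the strict triangles.
GS T = -(D+L)⁻¹U: row 0 first, T[0,1] = -(0.3)/(3.2) = -0.0938; later rows by forward substitution.
  T[0,:] = [+0.0000, -0.0938, -0.6562, +0.3125, +1.0312, -0.0938]
  T[1,:] = [+0.0000, -0.0192, +0.4794, -0.5497, +0.5518, +0.3445]
  T[2,:] = [+0.0000, -0.0328, -0.3910, -0.2731, -0.1677, -0.6197]
  T[3,:] = [+0.0000, -0.0303, +0.0619, +0.0850, +1.3383, +0.6534]
  T[4,:] = [+0.0000, -0.0199, +0.2981, -0.4181, +0.7675, +0.8828]
  T[5,:] = [+0.0000, -0.0287, +0.5265, -0.3079, +1.8416, +1.3079]
|λ(T)| sorted: 1.6935, 0.6346, 0.3338, 0.3338, 0.0160, 0.0000.
spectral radius ρ = 1.6935; 1.6935 > 1 ⇒ diverges.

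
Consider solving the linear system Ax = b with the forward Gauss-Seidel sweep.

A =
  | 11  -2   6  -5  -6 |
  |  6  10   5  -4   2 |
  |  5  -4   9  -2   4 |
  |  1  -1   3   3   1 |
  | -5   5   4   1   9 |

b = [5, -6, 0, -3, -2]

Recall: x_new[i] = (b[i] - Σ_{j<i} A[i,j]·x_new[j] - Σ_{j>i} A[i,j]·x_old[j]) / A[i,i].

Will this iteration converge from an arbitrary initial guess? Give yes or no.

no

Split A = D + L + U, D = diag(11, 10, 9, 3, 9).
Gauss-Seidel: T = -(D+L)⁻¹U, row 0 first, T[0,4] = -(-6)/(11) = +0.5455; later rows by forward substitution.
  T[0,:] = [+0.0000, +0.1818, -0.5455, +0.4545, +0.5455]
  T[1,:] = [+0.0000, -0.1091, -0.1727, +0.1273, -0.5273]
  T[2,:] = [+0.0000, -0.1495, +0.2263, +0.0263, -0.9818]
  T[3,:] = [+0.0000, +0.0525, -0.1020, -0.1354, +0.2909]
  T[4,:] = [+0.0000, +0.2222, -0.2963, +0.1852, +1.0000]
eigenvalue magnitudes: 1.2626, 0.1564, 0.1376, 0.1376, 0.0000.
ρ(T) = max|λ| = 1.2626; 1.2626 > 1, so it fails to converge.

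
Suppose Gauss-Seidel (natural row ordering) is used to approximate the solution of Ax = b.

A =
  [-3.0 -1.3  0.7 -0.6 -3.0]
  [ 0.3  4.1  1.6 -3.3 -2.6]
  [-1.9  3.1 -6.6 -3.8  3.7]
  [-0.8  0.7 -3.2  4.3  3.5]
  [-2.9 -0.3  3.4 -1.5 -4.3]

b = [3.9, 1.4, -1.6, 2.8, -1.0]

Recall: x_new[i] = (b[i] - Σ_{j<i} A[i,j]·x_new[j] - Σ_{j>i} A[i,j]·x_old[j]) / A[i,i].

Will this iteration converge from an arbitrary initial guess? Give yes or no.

Let D = diag(-3, 4.1, -6.6, 4.3, -4.3); L, U the strict triangles.
Gauss-Seidel: T = -(D+L)⁻¹U, row 0 first, T[0,3] = -(-0.6)/(-3) = -0.2000; later rows by forward substitution.
  T[0,:] = [+0.0000  -0.4333  +0.2333  -0.2000  -1.0000]
  T[1,:] = [+0.0000  +0.0317  -0.4073  +0.8195  +0.7073]
  T[2,:] = [+0.0000  +0.1396  -0.2585  -0.1333  +1.1807]
  T[3,:] = [+0.0000  +0.0181  -0.0826  -0.2698  -0.2365]
  T[4,:] = [+0.0000  +0.3941  -0.3045  +0.0665  +1.6411]
moduli |λ_i(T)| = 1.4935, 0.4137, 0.3282, 0.2635, 0.0000.
spectral radius ρ = 1.4935; 1.4935 > 1: divergent.

no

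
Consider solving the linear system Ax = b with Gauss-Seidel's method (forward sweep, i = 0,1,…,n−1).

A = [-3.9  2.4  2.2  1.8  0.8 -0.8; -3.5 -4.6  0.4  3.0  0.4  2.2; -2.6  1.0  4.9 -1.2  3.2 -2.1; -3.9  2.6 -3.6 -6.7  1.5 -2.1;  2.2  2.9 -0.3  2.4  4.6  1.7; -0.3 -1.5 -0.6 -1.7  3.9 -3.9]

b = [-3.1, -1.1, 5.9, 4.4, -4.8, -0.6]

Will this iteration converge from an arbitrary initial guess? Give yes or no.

no

Let D = diag(-3.9, -4.6, 4.9, -6.7, 4.6, -3.9); L, U the strict triangles.
T_GS = -(D+L)⁻¹U: row 0 first, T[0,5] = -(-0.8)/(-3.9) = -0.2051; later rows by forward substitution.
  T[0,:] = [+0.0000  +0.6154  +0.5641  +0.4615  +0.2051  -0.2051]
  T[1,:] = [+0.0000  -0.4682  -0.3423  +0.3010  -0.0691  +0.6343]
  T[2,:] = [+0.0000  +0.4221  +0.3692  +0.4284  -0.5301  +0.1903]
  T[3,:] = [+0.0000  -0.7667  -0.6595  -0.3820  +0.3625  -0.0501]
  T[4,:] = [+0.0000  +0.4284  +0.3142  -0.1832  -0.2782  -0.6328]
  T[5,:] = [+0.0000  +0.8304  +0.6331  -0.2339  -0.3439  -0.8684]
|roots of det(T-λI)|: 1.1779, 0.4421, 0.4421, 0.0531, 0.0068, 0.0000.
ρ(T) = max|λ| = 1.1779; 1.1779 > 1, so it fails to converge.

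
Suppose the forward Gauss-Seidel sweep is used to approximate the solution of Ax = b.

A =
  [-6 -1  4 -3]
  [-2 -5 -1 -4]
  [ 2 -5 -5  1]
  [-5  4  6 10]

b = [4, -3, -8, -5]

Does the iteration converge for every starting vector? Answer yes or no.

Write A = D+L+U with D = diag(-6, -5, -5, 10).
Gauss-Seidel: T = -(D+L)⁻¹U, row 0 first, T[0,2] = -(4)/(-6) = +0.6667; later rows by forward substitution.
  T[0,:] = [+0.0000  -0.1667  +0.6667  -0.5000]
  T[1,:] = [+0.0000  +0.0667  -0.4667  -0.6000]
  T[2,:] = [+0.0000  -0.1333  +0.7333  +0.6000]
  T[3,:] = [+0.0000  -0.0300  +0.0800  -0.3700]
eigenvalue magnitudes: 0.8672, 0.4283, 0.0090, 0.0000.
ρ = 0.8672; 0.8672 < 1: convergent.

yes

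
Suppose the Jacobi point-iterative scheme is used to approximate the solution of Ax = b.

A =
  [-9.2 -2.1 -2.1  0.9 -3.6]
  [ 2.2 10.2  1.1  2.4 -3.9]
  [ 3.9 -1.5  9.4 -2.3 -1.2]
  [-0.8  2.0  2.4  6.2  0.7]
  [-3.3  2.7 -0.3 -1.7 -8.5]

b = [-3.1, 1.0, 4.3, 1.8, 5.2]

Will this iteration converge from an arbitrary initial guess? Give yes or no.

Write A = D+L+U with D = diag(-9.2, 10.2, 9.4, 6.2, -8.5).
Jacobi: T = -D⁻¹(L+U), T[1,0] = -(2.2)/(10.2) = -0.2157; T[1,1] = 0.
  T[0,:] = [+0.0000 -0.2283 -0.2283 +0.0978 -0.3913]
  T[1,:] = [-0.2157 +0.0000 -0.1078 -0.2353 +0.3824]
  T[2,:] = [-0.4149 +0.1596 +0.0000 +0.2447 +0.1277]
  T[3,:] = [+0.1290 -0.3226 -0.3871 +0.0000 -0.1129]
  T[4,:] = [-0.3882 +0.3176 -0.0353 -0.2000 +0.0000]
moduli |λ_i(T)| = 0.8275, 0.4736, 0.2727, 0.2727, 0.1998.
spectral radius ρ = 0.8275; 0.8275 < 1: convergent.

yes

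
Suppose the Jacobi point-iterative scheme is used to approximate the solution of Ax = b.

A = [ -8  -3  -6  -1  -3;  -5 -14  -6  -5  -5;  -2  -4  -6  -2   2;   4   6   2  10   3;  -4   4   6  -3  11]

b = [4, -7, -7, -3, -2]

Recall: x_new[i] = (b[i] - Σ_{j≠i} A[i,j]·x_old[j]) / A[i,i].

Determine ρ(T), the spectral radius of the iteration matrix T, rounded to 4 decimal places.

Split A = D + L + U, D = diag(-8, -14, -6, 10, 11).
Jacobi T = -D⁻¹(L+U): T[2,0] = -(-2)/(-6) = -0.3333; T[2,2] = 0.
  T[0,:] = [+0.0000 -0.3750 -0.7500 -0.1250 -0.3750]
  T[1,:] = [-0.3571 +0.0000 -0.4286 -0.3571 -0.3571]
  T[2,:] = [-0.3333 -0.6667 +0.0000 -0.3333 +0.3333]
  T[3,:] = [-0.4000 -0.6000 -0.2000 +0.0000 -0.3000]
  T[4,:] = [+0.3636 -0.3636 -0.5455 +0.2727 +0.0000]
|eigenvalues of T|: 1.2619, 0.6452, 0.6452, 0.5589, 0.0853.
spectral radius ρ = 1.2619; 1.2619 > 1: divergent.

1.2619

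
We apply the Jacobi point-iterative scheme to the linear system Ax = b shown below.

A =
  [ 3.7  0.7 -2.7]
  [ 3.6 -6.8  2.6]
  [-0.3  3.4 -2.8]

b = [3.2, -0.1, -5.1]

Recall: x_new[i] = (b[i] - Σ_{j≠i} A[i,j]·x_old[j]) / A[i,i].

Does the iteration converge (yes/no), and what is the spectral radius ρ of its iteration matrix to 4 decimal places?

Let D = diag(3.7, -6.8, -2.8); L, U the strict triangles.
T_J = -D⁻¹(L+U): T[0,1] = -(0.7)/(3.7) = -0.1892; T[0,0] = 0.
  T[0,:] = [+0.0000, -0.1892, +0.7297]
  T[1,:] = [+0.5294, +0.0000, +0.3824]
  T[2,:] = [-0.1071, +1.2143, +0.0000]
|eigenvalues of T|: 0.9024, 0.7269, 0.7269.
spectral radius ρ = 0.9024; 0.9024 < 1: convergent.

yes, ρ = 0.9024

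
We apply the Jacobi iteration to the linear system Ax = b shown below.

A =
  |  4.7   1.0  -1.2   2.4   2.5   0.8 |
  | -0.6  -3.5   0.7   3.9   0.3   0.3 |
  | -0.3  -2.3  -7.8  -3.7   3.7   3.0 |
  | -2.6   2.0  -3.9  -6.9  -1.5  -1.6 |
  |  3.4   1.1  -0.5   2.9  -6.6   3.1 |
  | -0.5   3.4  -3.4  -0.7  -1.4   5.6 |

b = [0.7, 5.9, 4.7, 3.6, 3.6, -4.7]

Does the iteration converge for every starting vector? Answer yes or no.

no

Split A = D + L + U, D = diag(4.7, -3.5, -7.8, -6.9, -6.6, 5.6).
Jacobi T = -D⁻¹(L+U): T[3,4] = -(-1.5)/(-6.9) = -0.2174; T[3,3] = 0.
  T[0,:] = [+0.0000  -0.2128  +0.2553  -0.5106  -0.5319  -0.1702]
  T[1,:] = [-0.1714  +0.0000  +0.2000  +1.1143  +0.0857  +0.0857]
  T[2,:] = [-0.0385  -0.2949  +0.0000  -0.4744  +0.4744  +0.3846]
  T[3,:] = [-0.3768  +0.2899  -0.5652  +0.0000  -0.2174  -0.2319]
  T[4,:] = [+0.5152  +0.1667  -0.0758  +0.4394  +0.0000  +0.4697]
  T[5,:] = [+0.0893  -0.6071  +0.6071  +0.1250  +0.2500  +0.0000]
|λ(T)| sorted: 1.1788, 0.6587, 0.5809, 0.5809, 0.3744, 0.3744.
ρ(T) = max|λ| = 1.1788; 1.1788 > 1, so it fails to converge.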